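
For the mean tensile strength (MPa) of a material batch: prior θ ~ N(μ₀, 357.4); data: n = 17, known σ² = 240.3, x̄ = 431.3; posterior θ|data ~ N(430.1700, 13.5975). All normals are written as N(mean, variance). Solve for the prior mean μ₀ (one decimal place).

μ₀ = 401.6

The posterior mean is a precision-weighted average: μ_n = (τ₀μ₀ + τ_data·x̄)/(τ₀+τ_data), with τ₀=1/σ₀² and τ_data=n/σ².
Here τ₀ = 1/357.4 = 0.002798 and τ_data = 17/240.3 = 0.070745, so τ_n = 0.073543.
Rearranging for μ₀: μ₀ = (μ_n·τ_n − τ_data·x̄)/τ₀ = (430.1700·0.073543 − 0.070745·431.3) / 0.002798 = 1.123674/0.002798 ≈ 401.6.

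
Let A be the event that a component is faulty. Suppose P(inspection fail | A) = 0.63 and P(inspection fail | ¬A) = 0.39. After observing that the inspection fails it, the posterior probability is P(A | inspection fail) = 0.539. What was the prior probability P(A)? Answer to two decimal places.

Bayes' rule in odds form gives O(A|E) = O(A)·[P(E|A)/P(E|¬A)], hence O(A) = O(A|E)/LR.
Posterior odds = 0.539/(1−0.539) = 1.1692. LR = 0.63/0.39 = 1.6154.
Prior odds = 1.1692/1.6154 = 0.7238, so P(A) = 0.7238/(1+0.7238) ≈ 0.42.

P(A) = 0.42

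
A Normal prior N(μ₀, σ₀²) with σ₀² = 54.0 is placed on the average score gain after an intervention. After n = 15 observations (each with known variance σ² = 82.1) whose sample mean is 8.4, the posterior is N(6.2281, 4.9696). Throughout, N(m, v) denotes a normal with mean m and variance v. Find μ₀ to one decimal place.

With known observation variance, the Normal–Normal posterior has precision τ_n = τ₀ + n/σ² and mean μ_n = (τ₀μ₀ + (n/σ²)x̄)/τ_n.
Here τ₀ = 1/54.0 = 0.018519 and τ_data = 15/82.1 = 0.182704, so τ_n = 0.201223.
Rearranging for μ₀: μ₀ = (μ_n·τ_n − τ_data·x̄)/τ₀ = (6.2281·0.201223 − 0.182704·8.4) / 0.018519 = -0.281477/0.018519 ≈ -15.2.

μ₀ = -15.2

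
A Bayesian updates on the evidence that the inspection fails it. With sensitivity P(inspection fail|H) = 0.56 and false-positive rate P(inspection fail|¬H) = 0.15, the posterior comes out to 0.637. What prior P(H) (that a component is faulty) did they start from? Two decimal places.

P(H) = 0.32

Bayes' rule in odds form gives O(H|E) = O(H)·[P(E|H)/P(E|¬H)], hence O(H) = O(H|E)/LR.
Posterior odds = 0.637/(1−0.637) = 1.7548. LR = 0.56/0.15 = 3.7333.
Prior odds = 1.7548/3.7333 = 0.4700, so P(H) = 0.4700/(1+0.4700) ≈ 0.32.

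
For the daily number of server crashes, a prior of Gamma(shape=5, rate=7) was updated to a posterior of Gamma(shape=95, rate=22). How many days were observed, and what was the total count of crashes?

Gamma–Poisson conjugacy: posterior shape = α + Σxᵢ, posterior rate = β + n.
Matching: Σxᵢ = 95 − 5 = 90 and n = 22 − 7 = 15.

n = 15 days with total 90 crashes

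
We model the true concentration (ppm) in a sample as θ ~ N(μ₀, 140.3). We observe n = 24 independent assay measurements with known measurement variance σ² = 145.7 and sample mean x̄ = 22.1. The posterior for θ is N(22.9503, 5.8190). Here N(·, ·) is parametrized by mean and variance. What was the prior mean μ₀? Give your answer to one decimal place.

μ₀ = 42.6

The posterior mean is a precision-weighted average: μ_n = (τ₀μ₀ + τ_data·x̄)/(τ₀+τ_data), with τ₀=1/σ₀² and τ_data=n/σ².
Here τ₀ = 1/140.3 = 0.007128 and τ_data = 24/145.7 = 0.164722, so τ_n = 0.171850.
Rearranging for μ₀: μ₀ = (μ_n·τ_n − τ_data·x̄)/τ₀ = (22.9503·0.171850 − 0.164722·22.1) / 0.007128 = 0.303653/0.007128 ≈ 42.6.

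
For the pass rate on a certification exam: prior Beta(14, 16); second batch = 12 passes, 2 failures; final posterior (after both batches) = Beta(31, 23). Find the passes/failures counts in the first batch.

5 passes and 5 failures

Because Beta–binomial updating is additive in the counts, the combined data contributed (α_post−α_prior, β_post−β_prior) successes and failures.
Total across both batches: 31−14=17 passes, 23−16=7 failures.
Subtract the second batch: 17−12=5 passes and 7−2=5 failures.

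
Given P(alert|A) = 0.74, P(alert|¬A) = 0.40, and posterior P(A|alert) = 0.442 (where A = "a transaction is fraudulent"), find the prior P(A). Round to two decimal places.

P(A) = 0.30

Bayes' rule in odds form gives O(A|E) = O(A)·[P(E|A)/P(E|¬A)], hence O(A) = O(A|E)/LR.
Posterior odds = 0.442/(1−0.442) = 0.7921. LR = 0.74/0.40 = 1.8500.
Prior odds = 0.7921/1.8500 = 0.4282, so P(A) = 0.4282/(1+0.4282) ≈ 0.30.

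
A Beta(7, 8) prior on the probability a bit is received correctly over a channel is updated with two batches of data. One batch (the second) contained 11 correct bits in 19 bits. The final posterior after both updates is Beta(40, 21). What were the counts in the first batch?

22 correct bits and 5 errors

Sequential conjugate updates are equivalent to a single update on the pooled data, so total successes = posterior α − prior α and total failures = posterior β − prior β.
Total across both batches: 40−7=33 correct bits, 21−8=13 errors.
Subtract the second batch: 33−11=22 correct bits and 13−8=5 errors.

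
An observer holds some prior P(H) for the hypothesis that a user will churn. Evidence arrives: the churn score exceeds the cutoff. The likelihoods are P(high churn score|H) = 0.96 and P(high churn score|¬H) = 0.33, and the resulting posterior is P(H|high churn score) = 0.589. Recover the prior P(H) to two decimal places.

P(H) = 0.33

In odds form, posterior odds = prior odds × likelihood ratio, so prior odds = posterior odds ÷ LR.
Posterior odds = 0.589/(1−0.589) = 1.4331. LR = 0.96/0.33 = 2.9091.
Prior odds = 1.4331/2.9091 = 0.4926, so P(H) = 0.4926/(1+0.4926) ≈ 0.33.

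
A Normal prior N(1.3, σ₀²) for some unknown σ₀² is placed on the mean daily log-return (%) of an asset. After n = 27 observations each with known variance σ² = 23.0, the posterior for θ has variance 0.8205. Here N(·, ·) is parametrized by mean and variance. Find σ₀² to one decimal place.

σ₀² = 22.3

For the Normal–Normal model with known σ², precisions add: τ_n = τ₀ + n/σ².
So 1/σ₀² = 1/0.8205 − 27/23.0 = 1.218769 − 1.173913 = 0.044856.
Hence σ₀² = 1/0.044856 ≈ 22.3.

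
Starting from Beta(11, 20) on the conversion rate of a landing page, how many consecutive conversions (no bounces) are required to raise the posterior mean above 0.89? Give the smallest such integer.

k = 151

After k conversions and 0 bounces the posterior is Beta(11+k, 20), with mean (11+k)/(11+20+k).
Set (11+k)/(31+k) > 0.89 and solve: k > (0.89·31 − 11)/(1 − 0.89) = 150.818.
The smallest integer exceeding 150.818 is 151, and checking k=151: (162)/(182) = 0.8901 > 0.89.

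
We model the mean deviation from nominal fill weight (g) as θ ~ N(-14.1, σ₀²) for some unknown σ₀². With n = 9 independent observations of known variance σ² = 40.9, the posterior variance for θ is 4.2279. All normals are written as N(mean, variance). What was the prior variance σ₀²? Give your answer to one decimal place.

σ₀² = 60.7

Posterior precision equals prior precision plus data precision: 1/σ_n² = 1/σ₀² + n/σ².
So 1/σ₀² = 1/4.2279 − 9/40.9 = 0.236524 − 0.220049 = 0.016475.
Hence σ₀² = 1/0.016475 ≈ 60.7.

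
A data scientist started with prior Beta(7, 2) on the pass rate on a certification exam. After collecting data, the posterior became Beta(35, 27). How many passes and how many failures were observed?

Under Beta–binomial conjugacy the posterior parameters are (a+s, b+f).
Match parameters: s=35−7=28, f=27−2=25.

28 passes and 25 failures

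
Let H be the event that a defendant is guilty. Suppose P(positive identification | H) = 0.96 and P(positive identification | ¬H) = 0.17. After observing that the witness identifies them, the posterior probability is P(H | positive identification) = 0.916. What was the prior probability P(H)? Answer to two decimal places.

In odds form, posterior odds = prior odds × likelihood ratio, so prior odds = posterior odds ÷ LR.
Posterior odds = 0.916/(1−0.916) = 10.9048. LR = 0.96/0.17 = 5.6471.
Prior odds = 10.9048/5.6471 = 1.9310, so P(H) = 1.9310/(1+1.9310) ≈ 0.66.

P(H) = 0.66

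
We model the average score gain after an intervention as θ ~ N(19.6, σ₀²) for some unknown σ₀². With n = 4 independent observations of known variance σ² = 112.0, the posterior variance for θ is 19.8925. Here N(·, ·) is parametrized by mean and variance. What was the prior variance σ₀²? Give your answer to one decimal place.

σ₀² = 68.7

For the Normal–Normal model with known σ², precisions add: τ_n = τ₀ + n/σ².
So 1/σ₀² = 1/19.8925 − 4/112.0 = 0.050270 − 0.035714 = 0.014556.
Hence σ₀² = 1/0.014556 ≈ 68.7.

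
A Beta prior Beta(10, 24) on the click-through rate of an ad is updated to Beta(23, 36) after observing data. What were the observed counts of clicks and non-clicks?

Beta is conjugate to the binomial likelihood: posterior = Beta(a+s, b+f).
So s = 23 − 10 = 13 and f = 36 − 24 = 12.

13 clicks and 12 non-clicks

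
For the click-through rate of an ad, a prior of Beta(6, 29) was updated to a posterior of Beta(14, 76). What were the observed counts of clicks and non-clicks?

8 clicks and 47 non-clicks

A Beta(α, β) prior with s successes and f failures in binomial data gives a Beta(α+s, β+f) posterior.
So s = 14 − 6 = 8 and f = 76 − 29 = 47.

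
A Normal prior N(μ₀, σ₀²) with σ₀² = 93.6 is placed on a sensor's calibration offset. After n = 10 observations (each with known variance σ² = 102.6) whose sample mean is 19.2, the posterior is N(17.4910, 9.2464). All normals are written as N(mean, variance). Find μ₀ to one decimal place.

μ₀ = 1.9

With known observation variance, the Normal–Normal posterior has precision τ_n = τ₀ + n/σ² and mean μ_n = (τ₀μ₀ + (n/σ²)x̄)/τ_n.
Here τ₀ = 1/93.6 = 0.010684 and τ_data = 10/102.6 = 0.097466, so τ_n = 0.108150.
Rearranging for μ₀: μ₀ = (μ_n·τ_n − τ_data·x̄)/τ₀ = (17.4910·0.108150 − 0.097466·19.2) / 0.010684 = 0.020304/0.010684 ≈ 1.9.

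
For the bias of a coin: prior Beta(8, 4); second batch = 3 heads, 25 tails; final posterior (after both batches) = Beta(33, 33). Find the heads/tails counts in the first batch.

Because Beta–binomial updating is additive in the counts, the combined data contributed (α_post−α_prior, β_post−β_prior) successes and failures.
Total across both batches: 33−8=25 heads, 33−4=29 tails.
Subtract the second batch: 25−3=22 heads and 29−25=4 tails.

22 heads and 4 tails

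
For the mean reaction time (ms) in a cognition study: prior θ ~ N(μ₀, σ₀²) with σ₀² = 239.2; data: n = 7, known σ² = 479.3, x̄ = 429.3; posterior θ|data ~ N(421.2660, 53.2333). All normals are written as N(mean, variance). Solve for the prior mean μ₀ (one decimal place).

μ₀ = 393.2

With known observation variance, the Normal–Normal posterior has precision τ_n = τ₀ + n/σ² and mean μ_n = (τ₀μ₀ + (n/σ²)x̄)/τ_n.
Here τ₀ = 1/239.2 = 0.004181 and τ_data = 7/479.3 = 0.014605, so τ_n = 0.018786.
Rearranging for μ₀: μ₀ = (μ_n·τ_n − τ_data·x̄)/τ₀ = (421.2660·0.018786 − 0.014605·429.3) / 0.004181 = 1.643977/0.004181 ≈ 393.2.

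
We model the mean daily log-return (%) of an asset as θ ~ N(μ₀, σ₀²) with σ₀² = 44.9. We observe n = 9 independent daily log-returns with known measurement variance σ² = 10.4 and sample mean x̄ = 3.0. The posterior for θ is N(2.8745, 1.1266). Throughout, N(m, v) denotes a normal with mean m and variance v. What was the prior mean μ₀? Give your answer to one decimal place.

The posterior mean is a precision-weighted average: μ_n = (τ₀μ₀ + τ_data·x̄)/(τ₀+τ_data), with τ₀=1/σ₀² and τ_data=n/σ².
Here τ₀ = 1/44.9 = 0.022272 and τ_data = 9/10.4 = 0.865385, so τ_n = 0.887657.
Rearranging for μ₀: μ₀ = (μ_n·τ_n − τ_data·x̄)/τ₀ = (2.8745·0.887657 − 0.865385·3.0) / 0.022272 = -0.044585/0.022272 ≈ -2.0.

μ₀ = -2.0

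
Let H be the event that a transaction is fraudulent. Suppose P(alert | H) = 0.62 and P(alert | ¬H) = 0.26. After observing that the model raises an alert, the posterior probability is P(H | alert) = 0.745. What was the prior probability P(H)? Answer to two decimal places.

Bayes' rule in odds form gives O(H|E) = O(H)·[P(E|H)/P(E|¬H)], hence O(H) = O(H|E)/LR.
Posterior odds = 0.745/(1−0.745) = 2.9216. LR = 0.62/0.26 = 2.3846.
Prior odds = 2.9216/2.3846 = 1.2252, so P(H) = 1.2252/(1+1.2252) ≈ 0.55.

P(H) = 0.55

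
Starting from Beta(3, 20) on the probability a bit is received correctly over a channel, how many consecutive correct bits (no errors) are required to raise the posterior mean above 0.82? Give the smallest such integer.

After k correct bits and 0 errors the posterior is Beta(3+k, 20), with mean (3+k)/(3+20+k).
Set (3+k)/(23+k) > 0.82 and solve: k > (0.82·23 − 3)/(1 − 0.82) = 88.111.
The smallest integer exceeding 88.111 is 89.

k = 89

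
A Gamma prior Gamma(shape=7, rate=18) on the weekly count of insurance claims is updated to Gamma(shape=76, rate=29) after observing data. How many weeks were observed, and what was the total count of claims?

A Gamma(α, β) prior (rate parametrization) on a Poisson rate with n observations summing to S gives posterior Gamma(α+S, β+n).
Matching: Σxᵢ = 76 − 7 = 69 and n = 29 − 18 = 11.

n = 11 weeks with total 69 claims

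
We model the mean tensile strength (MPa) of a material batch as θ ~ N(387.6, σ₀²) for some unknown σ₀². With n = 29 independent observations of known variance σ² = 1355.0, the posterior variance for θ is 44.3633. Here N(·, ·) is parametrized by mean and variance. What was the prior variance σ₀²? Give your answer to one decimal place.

Posterior precision equals prior precision plus data precision: 1/σ_n² = 1/σ₀² + n/σ².
So 1/σ₀² = 1/44.3633 − 29/1355.0 = 0.022541 − 0.021402 = 0.001139.
Hence σ₀² = 1/0.001139 ≈ 878.0.

σ₀² = 878.0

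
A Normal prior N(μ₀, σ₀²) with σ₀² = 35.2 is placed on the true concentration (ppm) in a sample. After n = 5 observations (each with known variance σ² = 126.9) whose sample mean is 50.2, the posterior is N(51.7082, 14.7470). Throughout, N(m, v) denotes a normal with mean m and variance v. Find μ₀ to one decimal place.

The posterior mean is a precision-weighted average: μ_n = (τ₀μ₀ + τ_data·x̄)/(τ₀+τ_data), with τ₀=1/σ₀² and τ_data=n/σ².
Here τ₀ = 1/35.2 = 0.028409 and τ_data = 5/126.9 = 0.039401, so τ_n = 0.067810.
Rearranging for μ₀: μ₀ = (μ_n·τ_n − τ_data·x̄)/τ₀ = (51.7082·0.067810 − 0.039401·50.2) / 0.028409 = 1.528403/0.028409 ≈ 53.8.

μ₀ = 53.8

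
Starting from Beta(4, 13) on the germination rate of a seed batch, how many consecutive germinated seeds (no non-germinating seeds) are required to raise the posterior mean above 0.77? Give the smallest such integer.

k = 40

After k germinated seeds and 0 non-germinating seeds the posterior is Beta(4+k, 13), with mean (4+k)/(4+13+k).
Set (4+k)/(17+k) > 0.77 and solve: k > (0.77·17 − 4)/(1 − 0.77) = 39.522.
The smallest integer exceeding 39.522 is 40.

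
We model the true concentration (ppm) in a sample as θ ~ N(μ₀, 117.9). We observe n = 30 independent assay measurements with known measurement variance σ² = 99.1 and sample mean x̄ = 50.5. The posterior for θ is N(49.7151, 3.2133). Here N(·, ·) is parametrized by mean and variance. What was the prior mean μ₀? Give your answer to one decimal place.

The posterior mean is a precision-weighted average: μ_n = (τ₀μ₀ + τ_data·x̄)/(τ₀+τ_data), with τ₀=1/σ₀² and τ_data=n/σ².
Here τ₀ = 1/117.9 = 0.008482 and τ_data = 30/99.1 = 0.302725, so τ_n = 0.311207.
Rearranging for μ₀: μ₀ = (μ_n·τ_n − τ_data·x̄)/τ₀ = (49.7151·0.311207 − 0.302725·50.5) / 0.008482 = 0.184075/0.008482 ≈ 21.7.

μ₀ = 21.7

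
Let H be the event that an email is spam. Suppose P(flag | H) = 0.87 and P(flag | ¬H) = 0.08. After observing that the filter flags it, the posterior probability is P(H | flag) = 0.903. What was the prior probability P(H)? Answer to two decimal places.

P(H) = 0.46

In odds form, posterior odds = prior odds × likelihood ratio, so prior odds = posterior odds ÷ LR.
Posterior odds = 0.903/(1−0.903) = 9.3093. LR = 0.87/0.08 = 10.8750.
Prior odds = 9.3093/10.8750 = 0.8560, so P(H) = 0.8560/(1+0.8560) ≈ 0.46.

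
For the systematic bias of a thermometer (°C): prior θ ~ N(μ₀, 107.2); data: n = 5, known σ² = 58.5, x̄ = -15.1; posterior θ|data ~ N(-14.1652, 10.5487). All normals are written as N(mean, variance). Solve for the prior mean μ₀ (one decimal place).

With known observation variance, the Normal–Normal posterior has precision τ_n = τ₀ + n/σ² and mean μ_n = (τ₀μ₀ + (n/σ²)x̄)/τ_n.
Here τ₀ = 1/107.2 = 0.009328 and τ_data = 5/58.5 = 0.085470, so τ_n = 0.094798.
Rearranging for μ₀: μ₀ = (μ_n·τ_n − τ_data·x̄)/τ₀ = (-14.1652·0.094798 − 0.085470·-15.1) / 0.009328 = -0.052236/0.009328 ≈ -5.6.

μ₀ = -5.6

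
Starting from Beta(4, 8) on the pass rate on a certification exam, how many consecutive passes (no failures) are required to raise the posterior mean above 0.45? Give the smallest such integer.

k = 3

After k passes and 0 failures the posterior is Beta(4+k, 8), with mean (4+k)/(4+8+k).
Set (4+k)/(12+k) > 0.45 and solve: k > (0.45·12 − 4)/(1 − 0.45) = 2.545.
The smallest integer exceeding 2.545 is 3, and checking k=3: (7)/(15) = 0.4667 > 0.45.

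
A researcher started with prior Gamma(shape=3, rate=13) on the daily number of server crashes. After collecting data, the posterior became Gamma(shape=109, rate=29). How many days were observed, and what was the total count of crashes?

n = 16 days with total 106 crashes

A Gamma(α, β) prior (rate parametrization) on a Poisson rate with n observations summing to S gives posterior Gamma(α+S, β+n).
Matching: Σxᵢ = 109 − 3 = 106 and n = 29 − 13 = 16.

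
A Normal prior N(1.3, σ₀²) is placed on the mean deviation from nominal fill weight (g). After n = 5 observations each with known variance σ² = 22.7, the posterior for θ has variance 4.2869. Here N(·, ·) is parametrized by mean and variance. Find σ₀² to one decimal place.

For the Normal–Normal model with known σ², precisions add: τ_n = τ₀ + n/σ².
So 1/σ₀² = 1/4.2869 − 5/22.7 = 0.233269 − 0.220264 = 0.013005.
Hence σ₀² = 1/0.013005 ≈ 76.9.

σ₀² = 76.9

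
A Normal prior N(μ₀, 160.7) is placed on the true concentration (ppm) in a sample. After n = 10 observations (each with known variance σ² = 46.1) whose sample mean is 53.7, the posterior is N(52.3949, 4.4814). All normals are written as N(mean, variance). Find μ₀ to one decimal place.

The posterior mean is a precision-weighted average: μ_n = (τ₀μ₀ + τ_data·x̄)/(τ₀+τ_data), with τ₀=1/σ₀² and τ_data=n/σ².
Here τ₀ = 1/160.7 = 0.006223 and τ_data = 10/46.1 = 0.216920, so τ_n = 0.223143.
Rearranging for μ₀: μ₀ = (μ_n·τ_n − τ_data·x̄)/τ₀ = (52.3949·0.223143 − 0.216920·53.7) / 0.006223 = 0.042951/0.006223 ≈ 6.9.

μ₀ = 6.9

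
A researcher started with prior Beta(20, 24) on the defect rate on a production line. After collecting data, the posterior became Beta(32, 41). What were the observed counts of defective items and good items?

12 defective items and 17 good items

Under Beta–binomial conjugacy the posterior parameters are (a+s, b+f).
So s = 32 − 20 = 12 and f = 41 − 24 = 17.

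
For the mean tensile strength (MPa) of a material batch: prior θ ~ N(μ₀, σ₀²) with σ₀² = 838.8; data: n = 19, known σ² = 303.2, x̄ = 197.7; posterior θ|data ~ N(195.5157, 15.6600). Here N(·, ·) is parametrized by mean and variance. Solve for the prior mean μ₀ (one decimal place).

μ₀ = 80.7

With known observation variance, the Normal–Normal posterior has precision τ_n = τ₀ + n/σ² and mean μ_n = (τ₀μ₀ + (n/σ²)x̄)/τ_n.
Here τ₀ = 1/838.8 = 0.001192 and τ_data = 19/303.2 = 0.062665, so τ_n = 0.063857.
Rearranging for μ₀: μ₀ = (μ_n·τ_n − τ_data·x̄)/τ₀ = (195.5157·0.063857 − 0.062665·197.7) / 0.001192 = 0.096176/0.001192 ≈ 80.7.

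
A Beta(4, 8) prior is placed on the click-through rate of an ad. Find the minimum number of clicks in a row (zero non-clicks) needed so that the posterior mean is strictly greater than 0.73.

k = 18

After k clicks and 0 non-clicks the posterior is Beta(4+k, 8), with mean (4+k)/(4+8+k).
Set (4+k)/(12+k) > 0.73 and solve: k > (0.73·12 − 4)/(1 − 0.73) = 17.630.
The smallest integer exceeding 17.630 is 18.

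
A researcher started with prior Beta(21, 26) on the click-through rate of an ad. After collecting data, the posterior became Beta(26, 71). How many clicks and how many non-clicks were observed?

5 clicks and 45 non-clicks

Beta is conjugate to the binomial likelihood: posterior = Beta(a+s, b+f).
So s = 26 − 21 = 5 and f = 71 − 26 = 45.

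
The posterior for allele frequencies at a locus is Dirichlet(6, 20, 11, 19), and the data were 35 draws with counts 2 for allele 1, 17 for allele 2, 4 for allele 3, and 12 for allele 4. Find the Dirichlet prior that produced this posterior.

For a Dirichlet(α) prior with multinomial counts c, the posterior is Dirichlet(α + c) componentwise.
Subtract each count from the matching posterior parameter: 6−2=4, 20−17=3, 11−4=7, 19−12=7.

Dirichlet(4, 3, 7, 7)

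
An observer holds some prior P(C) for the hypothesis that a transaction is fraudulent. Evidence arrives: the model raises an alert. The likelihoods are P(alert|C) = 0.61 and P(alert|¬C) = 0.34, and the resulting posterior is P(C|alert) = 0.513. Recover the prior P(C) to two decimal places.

P(C) = 0.37

In odds form, posterior odds = prior odds × likelihood ratio, so prior odds = posterior odds ÷ LR.
Posterior odds = 0.513/(1−0.513) = 1.0534. LR = 0.61/0.34 = 1.7941.
Prior odds = 1.0534/1.7941 = 0.5871, so P(C) = 0.5871/(1+0.5871) ≈ 0.37.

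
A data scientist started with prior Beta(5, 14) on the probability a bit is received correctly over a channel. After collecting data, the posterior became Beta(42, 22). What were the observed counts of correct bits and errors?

37 correct bits and 8 errors

Under Beta–binomial conjugacy the posterior parameters are (α+s, β+f).
So s = 42 − 5 = 37 and f = 22 − 14 = 8.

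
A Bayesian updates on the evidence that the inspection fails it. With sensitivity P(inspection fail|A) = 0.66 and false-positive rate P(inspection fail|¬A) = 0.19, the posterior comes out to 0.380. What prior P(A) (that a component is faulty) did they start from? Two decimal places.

P(A) = 0.15

In odds form, posterior odds = prior odds × likelihood ratio, so prior odds = posterior odds ÷ LR.
Posterior odds = 0.380/(1−0.380) = 0.6129. LR = 0.66/0.19 = 3.4737.
Prior odds = 0.6129/3.4737 = 0.1764, so P(A) = 0.1764/(1+0.1764) ≈ 0.15.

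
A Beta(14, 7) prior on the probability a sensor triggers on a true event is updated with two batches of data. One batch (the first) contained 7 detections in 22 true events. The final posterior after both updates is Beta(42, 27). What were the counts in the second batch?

Sequential conjugate updates are equivalent to a single update on the pooled data, so total successes = posterior α − prior α and total failures = posterior β − prior β.
Total across both batches: 42−14=28 detections, 27−7=20 misses.
Subtract the first batch: 28−7=21 detections and 20−15=5 misses.

21 detections and 5 misses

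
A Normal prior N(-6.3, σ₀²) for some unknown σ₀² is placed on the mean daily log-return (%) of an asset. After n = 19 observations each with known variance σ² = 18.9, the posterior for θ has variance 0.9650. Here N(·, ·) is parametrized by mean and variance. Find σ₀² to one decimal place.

σ₀² = 32.3

For the Normal–Normal model with known σ², precisions add: τ_n = τ₀ + n/σ².
So 1/σ₀² = 1/0.9650 − 19/18.9 = 1.036269 − 1.005291 = 0.030978.
Hence σ₀² = 1/0.030978 ≈ 32.3.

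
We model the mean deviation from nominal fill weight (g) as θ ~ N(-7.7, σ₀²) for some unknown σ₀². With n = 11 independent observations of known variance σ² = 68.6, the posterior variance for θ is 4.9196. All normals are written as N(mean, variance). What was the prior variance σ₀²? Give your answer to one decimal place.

σ₀² = 23.3

Posterior precision equals prior precision plus data precision: 1/σ_n² = 1/σ₀² + n/σ².
So 1/σ₀² = 1/4.9196 − 11/68.6 = 0.203269 − 0.160350 = 0.042919.
Hence σ₀² = 1/0.042919 ≈ 23.3.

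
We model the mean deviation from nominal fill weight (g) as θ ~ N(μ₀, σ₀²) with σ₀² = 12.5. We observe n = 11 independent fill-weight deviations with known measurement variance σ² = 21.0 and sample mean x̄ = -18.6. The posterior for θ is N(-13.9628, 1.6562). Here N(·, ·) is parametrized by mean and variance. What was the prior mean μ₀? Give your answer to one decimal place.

μ₀ = 16.4

With known observation variance, the Normal–Normal posterior has precision τ_n = τ₀ + n/σ² and mean μ_n = (τ₀μ₀ + (n/σ²)x̄)/τ_n.
Here τ₀ = 1/12.5 = 0.080000 and τ_data = 11/21.0 = 0.523810, so τ_n = 0.603810.
Rearranging for μ₀: μ₀ = (μ_n·τ_n − τ_data·x̄)/τ₀ = (-13.9628·0.603810 − 0.523810·-18.6) / 0.080000 = 1.311988/0.080000 ≈ 16.4.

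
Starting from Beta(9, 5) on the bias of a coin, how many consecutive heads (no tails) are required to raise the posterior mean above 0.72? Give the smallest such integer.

k = 4

After k heads and 0 tails the posterior is Beta(9+k, 5), with mean (9+k)/(9+5+k).
Set (9+k)/(14+k) > 0.72 and solve: k > (0.72·14 − 9)/(1 − 0.72) = 3.857.
The smallest integer exceeding 3.857 is 4, and checking k=4: (13)/(18) = 0.7222 > 0.72.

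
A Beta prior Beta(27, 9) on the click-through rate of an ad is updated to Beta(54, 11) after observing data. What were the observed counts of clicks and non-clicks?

27 clicks and 2 non-clicks

Beta is conjugate to the binomial likelihood: posterior = Beta(a+s, b+f).
So s = 54 − 27 = 27 and f = 11 − 9 = 2.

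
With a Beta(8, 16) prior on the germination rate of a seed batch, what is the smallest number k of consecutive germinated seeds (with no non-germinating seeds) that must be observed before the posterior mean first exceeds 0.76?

k = 43

After k germinated seeds and 0 non-germinating seeds the posterior is Beta(8+k, 16), with mean (8+k)/(8+16+k).
Set (8+k)/(24+k) > 0.76 and solve: k > (0.76·24 − 8)/(1 − 0.76) = 42.667.
The smallest integer exceeding 42.667 is 43.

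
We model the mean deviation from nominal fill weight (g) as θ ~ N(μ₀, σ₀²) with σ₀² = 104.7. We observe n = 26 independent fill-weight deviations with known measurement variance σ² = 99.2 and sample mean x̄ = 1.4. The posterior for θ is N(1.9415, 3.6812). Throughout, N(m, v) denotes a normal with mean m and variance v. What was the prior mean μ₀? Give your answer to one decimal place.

The posterior mean is a precision-weighted average: μ_n = (τ₀μ₀ + τ_data·x̄)/(τ₀+τ_data), with τ₀=1/σ₀² and τ_data=n/σ².
Here τ₀ = 1/104.7 = 0.009551 and τ_data = 26/99.2 = 0.262097, so τ_n = 0.271648.
Rearranging for μ₀: μ₀ = (μ_n·τ_n − τ_data·x̄)/τ₀ = (1.9415·0.271648 − 0.262097·1.4) / 0.009551 = 0.160469/0.009551 ≈ 16.8.

μ₀ = 16.8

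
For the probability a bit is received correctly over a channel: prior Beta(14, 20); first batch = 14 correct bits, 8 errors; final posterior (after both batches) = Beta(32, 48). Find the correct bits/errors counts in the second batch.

4 correct bits and 20 errors

Sequential conjugate updates are equivalent to a single update on the pooled data, so total successes = posterior α − prior α and total failures = posterior β − prior β.
Total across both batches: 32−14=18 correct bits, 48−20=28 errors.
Subtract the first batch: 18−14=4 correct bits and 28−8=20 errors.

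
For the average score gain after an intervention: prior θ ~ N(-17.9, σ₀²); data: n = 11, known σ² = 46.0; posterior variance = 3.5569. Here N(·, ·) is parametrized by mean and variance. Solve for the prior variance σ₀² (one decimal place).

Posterior precision equals prior precision plus data precision: 1/σ_n² = 1/σ₀² + n/σ².
So 1/σ₀² = 1/3.5569 − 11/46.0 = 0.281144 − 0.239130 = 0.042014.
Hence σ₀² = 1/0.042014 ≈ 23.8.

σ₀² = 23.8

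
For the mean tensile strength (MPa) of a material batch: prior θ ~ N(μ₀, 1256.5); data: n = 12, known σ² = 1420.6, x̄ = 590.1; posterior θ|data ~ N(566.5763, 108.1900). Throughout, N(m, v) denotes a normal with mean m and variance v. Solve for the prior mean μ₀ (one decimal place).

μ₀ = 316.9

With known observation variance, the Normal–Normal posterior has precision τ_n = τ₀ + n/σ² and mean μ_n = (τ₀μ₀ + (n/σ²)x̄)/τ_n.
Here τ₀ = 1/1256.5 = 0.000796 and τ_data = 12/1420.6 = 0.008447, so τ_n = 0.009243.
Rearranging for μ₀: μ₀ = (μ_n·τ_n − τ_data·x̄)/τ₀ = (566.5763·0.009243 − 0.008447·590.1) / 0.000796 = 0.252290/0.000796 ≈ 316.9.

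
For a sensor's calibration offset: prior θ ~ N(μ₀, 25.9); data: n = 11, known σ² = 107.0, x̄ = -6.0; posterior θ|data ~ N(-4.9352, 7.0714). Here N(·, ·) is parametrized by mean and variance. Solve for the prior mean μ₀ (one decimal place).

μ₀ = -2.1

The posterior mean is a precision-weighted average: μ_n = (τ₀μ₀ + τ_data·x̄)/(τ₀+τ_data), with τ₀=1/σ₀² and τ_data=n/σ².
Here τ₀ = 1/25.9 = 0.038610 and τ_data = 11/107.0 = 0.102804, so τ_n = 0.141414.
Rearranging for μ₀: μ₀ = (μ_n·τ_n − τ_data·x̄)/τ₀ = (-4.9352·0.141414 − 0.102804·-6.0) / 0.038610 = -0.081082/0.038610 ≈ -2.1.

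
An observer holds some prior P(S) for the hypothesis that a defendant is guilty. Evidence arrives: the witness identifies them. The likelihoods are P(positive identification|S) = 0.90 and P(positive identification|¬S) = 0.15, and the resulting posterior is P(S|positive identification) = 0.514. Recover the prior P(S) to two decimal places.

In odds form, posterior odds = prior odds × likelihood ratio, so prior odds = posterior odds ÷ LR.
Posterior odds = 0.514/(1−0.514) = 1.0576. LR = 0.90/0.15 = 6.0000.
Prior odds = 1.0576/6.0000 = 0.1763, so P(S) = 0.1763/(1+0.1763) ≈ 0.15.

P(S) = 0.15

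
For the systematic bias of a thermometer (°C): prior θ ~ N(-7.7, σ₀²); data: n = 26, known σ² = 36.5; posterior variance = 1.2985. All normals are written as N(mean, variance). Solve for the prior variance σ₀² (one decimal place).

σ₀² = 17.3

Posterior precision equals prior precision plus data precision: 1/σ_n² = 1/σ₀² + n/σ².
So 1/σ₀² = 1/1.2985 − 26/36.5 = 0.770119 − 0.712329 = 0.057790.
Hence σ₀² = 1/0.057790 ≈ 17.3.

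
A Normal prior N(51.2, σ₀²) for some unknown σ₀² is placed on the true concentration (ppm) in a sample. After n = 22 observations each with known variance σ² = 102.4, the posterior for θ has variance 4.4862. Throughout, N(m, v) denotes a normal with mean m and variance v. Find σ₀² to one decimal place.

σ₀² = 124.0

Posterior precision equals prior precision plus data precision: 1/σ_n² = 1/σ₀² + n/σ².
So 1/σ₀² = 1/4.4862 − 22/102.4 = 0.222906 − 0.214844 = 0.008062.
Hence σ₀² = 1/0.008062 ≈ 124.0.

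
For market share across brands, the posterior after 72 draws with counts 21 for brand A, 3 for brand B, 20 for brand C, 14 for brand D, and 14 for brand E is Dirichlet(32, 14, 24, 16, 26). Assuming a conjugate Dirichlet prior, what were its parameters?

Dirichlet(11, 11, 4, 2, 12)

For a Dirichlet(α) prior with multinomial counts c, the posterior is Dirichlet(α + c) componentwise.
Subtract each count from the matching posterior parameter: 32−21=11, 14−3=11, 24−20=4, 16−14=2, 26−14=12.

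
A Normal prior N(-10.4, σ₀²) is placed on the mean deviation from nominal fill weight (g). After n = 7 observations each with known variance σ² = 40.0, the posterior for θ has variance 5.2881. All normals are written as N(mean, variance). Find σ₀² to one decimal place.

Posterior precision equals prior precision plus data precision: 1/σ_n² = 1/σ₀² + n/σ².
So 1/σ₀² = 1/5.2881 − 7/40.0 = 0.189104 − 0.175000 = 0.014104.
Hence σ₀² = 1/0.014104 ≈ 70.9.

σ₀² = 70.9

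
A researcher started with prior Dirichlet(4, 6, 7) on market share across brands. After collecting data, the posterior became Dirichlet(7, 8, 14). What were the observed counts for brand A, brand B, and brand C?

counts (3, 2, 7)

For a Dirichlet(α) prior with multinomial counts c, the posterior is Dirichlet(α + c) componentwise.
Counts are posterior − prior componentwise: 7−4=3, 8−6=2, 14−7=7.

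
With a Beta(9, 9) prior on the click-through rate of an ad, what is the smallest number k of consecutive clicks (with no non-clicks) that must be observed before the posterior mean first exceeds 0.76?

After k clicks and 0 non-clicks the posterior is Beta(9+k, 9), with mean (9+k)/(9+9+k).
Set (9+k)/(18+k) > 0.76 and solve: k > (0.76·18 − 9)/(1 − 0.76) = 19.500.
The smallest integer exceeding 19.500 is 20.

k = 20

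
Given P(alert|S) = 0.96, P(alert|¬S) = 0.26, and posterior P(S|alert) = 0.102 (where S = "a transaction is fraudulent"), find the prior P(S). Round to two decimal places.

P(S) = 0.03

In odds form, posterior odds = prior odds × likelihood ratio, so prior odds = posterior odds ÷ LR.
Posterior odds = 0.102/(1−0.102) = 0.1136. LR = 0.96/0.26 = 3.6923.
Prior odds = 0.1136/3.6923 = 0.0308, so P(S) = 0.0308/(1+0.0308) ≈ 0.03.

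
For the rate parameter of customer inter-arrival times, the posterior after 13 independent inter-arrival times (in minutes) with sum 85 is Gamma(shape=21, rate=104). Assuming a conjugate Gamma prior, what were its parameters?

Gamma(shape=8, rate=19)

For an exponential likelihood with a Gamma(α, β) prior on the rate, n observations with total T give posterior Gamma(α+n, β+T).
So α = 21 − 13 = 8 and β = 104 − 85 = 19.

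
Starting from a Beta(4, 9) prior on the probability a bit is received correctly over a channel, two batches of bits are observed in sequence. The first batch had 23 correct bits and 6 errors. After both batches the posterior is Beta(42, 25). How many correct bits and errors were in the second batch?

Sequential conjugate updates are equivalent to a single update on the pooled data, so total successes = posterior α − prior α and total failures = posterior β − prior β.
Total across both batches: 42−4=38 correct bits, 25−9=16 errors.
Subtract the first batch: 38−23=15 correct bits and 16−6=10 errors.

15 correct bits and 10 errors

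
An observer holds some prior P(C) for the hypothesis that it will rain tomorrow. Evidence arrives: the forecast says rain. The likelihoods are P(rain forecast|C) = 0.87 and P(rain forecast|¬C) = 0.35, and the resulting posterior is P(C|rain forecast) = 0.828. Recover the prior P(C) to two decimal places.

P(C) = 0.66

In odds form, posterior odds = prior odds × likelihood ratio, so prior odds = posterior odds ÷ LR.
Posterior odds = 0.828/(1−0.828) = 4.8140. LR = 0.87/0.35 = 2.4857.
Prior odds = 4.8140/2.4857 = 1.9367, so P(C) = 1.9367/(1+1.9367) ≈ 0.66.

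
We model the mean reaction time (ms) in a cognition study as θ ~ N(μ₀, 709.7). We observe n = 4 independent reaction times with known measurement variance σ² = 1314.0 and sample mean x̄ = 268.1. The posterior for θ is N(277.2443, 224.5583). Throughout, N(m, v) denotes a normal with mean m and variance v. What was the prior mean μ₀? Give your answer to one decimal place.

μ₀ = 297.0

With known observation variance, the Normal–Normal posterior has precision τ_n = τ₀ + n/σ² and mean μ_n = (τ₀μ₀ + (n/σ²)x̄)/τ_n.
Here τ₀ = 1/709.7 = 0.001409 and τ_data = 4/1314.0 = 0.003044, so τ_n = 0.004453.
Rearranging for μ₀: μ₀ = (μ_n·τ_n − τ_data·x̄)/τ₀ = (277.2443·0.004453 − 0.003044·268.1) / 0.001409 = 0.418472/0.001409 ≈ 297.0.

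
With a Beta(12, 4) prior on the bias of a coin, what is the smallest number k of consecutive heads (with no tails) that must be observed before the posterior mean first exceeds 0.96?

k = 85

After k heads and 0 tails the posterior is Beta(12+k, 4), with mean (12+k)/(12+4+k).
Set (12+k)/(16+k) > 0.96 and solve: k > (0.96·16 − 12)/(1 − 0.96) = 84.000.
The smallest integer exceeding 84.000 is 85.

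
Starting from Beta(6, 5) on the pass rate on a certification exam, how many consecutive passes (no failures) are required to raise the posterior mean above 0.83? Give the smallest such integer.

k = 19

After k passes and 0 failures the posterior is Beta(6+k, 5), with mean (6+k)/(6+5+k).
Set (6+k)/(11+k) > 0.83 and solve: k > (0.83·11 − 6)/(1 − 0.83) = 18.412.
The smallest integer exceeding 18.412 is 19.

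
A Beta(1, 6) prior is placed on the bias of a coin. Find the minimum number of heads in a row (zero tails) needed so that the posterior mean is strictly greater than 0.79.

k = 22

After k heads and 0 tails the posterior is Beta(1+k, 6), with mean (1+k)/(1+6+k).
Set (1+k)/(7+k) > 0.79 and solve: k > (0.79·7 − 1)/(1 − 0.79) = 21.571.
The smallest integer exceeding 21.571 is 22, and checking k=22: (23)/(29) = 0.7931 > 0.79.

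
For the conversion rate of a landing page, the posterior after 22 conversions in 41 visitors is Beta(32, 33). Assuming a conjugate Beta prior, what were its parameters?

Beta(10, 14)

Beta is conjugate to the binomial likelihood: posterior = Beta(a+s, b+f).
So a = 32 − 22 = 10 and b = 33 − 19 = 14.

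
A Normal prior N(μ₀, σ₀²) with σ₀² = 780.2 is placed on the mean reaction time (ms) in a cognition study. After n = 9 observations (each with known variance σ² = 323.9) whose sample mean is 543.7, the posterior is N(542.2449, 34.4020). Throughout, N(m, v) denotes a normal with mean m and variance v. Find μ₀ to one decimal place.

μ₀ = 510.7

The posterior mean is a precision-weighted average: μ_n = (τ₀μ₀ + τ_data·x̄)/(τ₀+τ_data), with τ₀=1/σ₀² and τ_data=n/σ².
Here τ₀ = 1/780.2 = 0.001282 and τ_data = 9/323.9 = 0.027786, so τ_n = 0.029068.
Rearranging for μ₀: μ₀ = (μ_n·τ_n − τ_data·x̄)/τ₀ = (542.2449·0.029068 − 0.027786·543.7) / 0.001282 = 0.654727/0.001282 ≈ 510.7.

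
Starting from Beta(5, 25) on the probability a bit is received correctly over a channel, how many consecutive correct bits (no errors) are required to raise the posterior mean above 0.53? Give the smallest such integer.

After k correct bits and 0 errors the posterior is Beta(5+k, 25), with mean (5+k)/(5+25+k).
Set (5+k)/(30+k) > 0.53 and solve: k > (0.53·30 − 5)/(1 − 0.53) = 23.191.
The smallest integer exceeding 23.191 is 24.

k = 24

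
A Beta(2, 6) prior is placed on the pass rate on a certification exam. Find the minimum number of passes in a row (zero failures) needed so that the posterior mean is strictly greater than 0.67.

k = 11

After k passes and 0 failures the posterior is Beta(2+k, 6), with mean (2+k)/(2+6+k).
Set (2+k)/(8+k) > 0.67 and solve: k > (0.67·8 − 2)/(1 − 0.67) = 10.182.
The smallest integer exceeding 10.182 is 11, and checking k=11: (13)/(19) = 0.6842 > 0.67.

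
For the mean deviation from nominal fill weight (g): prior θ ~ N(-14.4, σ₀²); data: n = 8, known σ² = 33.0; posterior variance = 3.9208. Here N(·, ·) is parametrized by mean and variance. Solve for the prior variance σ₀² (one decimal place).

For the Normal–Normal model with known σ², precisions add: τ_n = τ₀ + n/σ².
So 1/σ₀² = 1/3.9208 − 8/33.0 = 0.255050 − 0.242424 = 0.012626.
Hence σ₀² = 1/0.012626 ≈ 79.2.

σ₀² = 79.2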